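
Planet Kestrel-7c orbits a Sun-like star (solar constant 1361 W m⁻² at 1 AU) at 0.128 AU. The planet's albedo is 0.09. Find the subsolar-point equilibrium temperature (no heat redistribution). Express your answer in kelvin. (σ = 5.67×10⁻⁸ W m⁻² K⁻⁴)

T_ss ≈ 1070 K

Flux at 0.128 AU: S = 1361/0.128² = 8.31×10⁴ W m⁻².
At the subsolar point the surface absorbs S(1−A) and emits σT⁴ per unit area — no factor of 4, since only the local patch is in balance.
T = [8.31×10⁴ × 0.91 / 5.67×10⁻⁸]^(1/4) = (1.33×10¹²)^(1/4) = 1070 K.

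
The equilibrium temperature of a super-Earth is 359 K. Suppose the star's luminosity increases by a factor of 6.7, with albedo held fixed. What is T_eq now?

T_eq ∝ L^(1/4) · d^(−1/2).
T′ = 359 × 6.7^(1/4) = 578 K.

T_eq ≈ 578 K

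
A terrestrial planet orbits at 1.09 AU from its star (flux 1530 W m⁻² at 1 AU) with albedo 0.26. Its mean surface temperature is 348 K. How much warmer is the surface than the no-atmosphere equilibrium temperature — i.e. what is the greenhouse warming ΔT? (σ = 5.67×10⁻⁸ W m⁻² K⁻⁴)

S = 1530/1.09² = 1288 W m⁻².
T_eq = [S(1−A)/(4σ)]^(1/4) = [1288×0.74/(4×5.67×10⁻⁸)]^(1/4) = 254.6 K.
ΔT = T_surf − T_eq = 348 − 254.6.

ΔT ≈ 93.4 K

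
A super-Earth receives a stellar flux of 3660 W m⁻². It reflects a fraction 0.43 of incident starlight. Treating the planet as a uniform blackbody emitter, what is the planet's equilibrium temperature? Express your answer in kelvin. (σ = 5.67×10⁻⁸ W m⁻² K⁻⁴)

T_eq ≈ 310 K

Energy balance: absorbed = emitted ⇒ πR²·S(1−A) = 4πR²·σT_eq⁴, so T_eq⁴ = S(1−A)/(4σ).
T_eq = [3660 × 0.57 / (4 × 5.67×10⁻⁸)]^(1/4) = (9.20×10⁹)^(1/4) = 310 K.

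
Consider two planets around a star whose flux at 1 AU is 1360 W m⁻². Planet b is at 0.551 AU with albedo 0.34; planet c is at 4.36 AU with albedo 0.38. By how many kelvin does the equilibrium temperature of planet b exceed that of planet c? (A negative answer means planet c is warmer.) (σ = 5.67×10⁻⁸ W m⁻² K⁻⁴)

T_eq = [S₀(1−A)/(4σd²)]^(1/4), so T ∝ (1−A)^(1/4) / √d.
T₁ = [1360×0.66/(4×5.67×10⁻⁸×0.551²)]^(1/4) = 337.90 K.
T₂ = [1360×0.62/(4×5.67×10⁻⁸×4.36²)]^(1/4) = 118.26 K.

ΔT ≈ 219.6 K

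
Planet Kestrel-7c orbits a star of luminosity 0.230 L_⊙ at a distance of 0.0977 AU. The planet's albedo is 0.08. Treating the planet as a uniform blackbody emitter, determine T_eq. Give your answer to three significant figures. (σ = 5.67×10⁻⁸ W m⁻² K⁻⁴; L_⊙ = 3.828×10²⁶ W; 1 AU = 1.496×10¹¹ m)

d = 0.0977 AU = 1.46×10¹⁰ m.
L = 0.230 × 3.828×10²⁶ = 8.80×10²⁵ W.
Flux: S = L/(4πd²) = 8.80×10²⁵/(4π×(1.46×10¹⁰)²) = 3.28×10⁴ W m⁻².
Energy balance: absorbed = emitted ⇒ πR²·S(1−A) = 4πR²·σT_eq⁴, so T_eq⁴ = S(1−A)/(4σ).
T_eq = [3.28×10⁴ × 0.92 / (4 × 5.67×10⁻⁸)]^(1/4) = (1.33×10¹¹)^(1/4) = 604 K.

T_eq ≈ 604 K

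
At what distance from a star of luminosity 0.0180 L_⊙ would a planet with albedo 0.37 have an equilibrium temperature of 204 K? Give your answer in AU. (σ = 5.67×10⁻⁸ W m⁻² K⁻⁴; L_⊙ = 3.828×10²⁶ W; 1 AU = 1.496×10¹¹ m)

L = 0.0180 × 3.828×10²⁶ = 6.89×10²⁴ W.
From T_eq⁴ = L(1−A)/(16πσd²): d = √[L(1−A)/(16πσT_eq⁴)].
d = √[6.89×10²⁴ × 0.63 / (16π × 5.67×10⁻⁸ × (204)⁴)] = 2.97×10¹⁰ m = 0.198 AU.

d ≈ 0.198 AU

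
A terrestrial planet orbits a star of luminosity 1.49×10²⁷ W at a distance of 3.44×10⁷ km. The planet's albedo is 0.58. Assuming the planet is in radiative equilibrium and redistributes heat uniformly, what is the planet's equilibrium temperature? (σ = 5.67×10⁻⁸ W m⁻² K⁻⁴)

d = 3.44×10⁷ km = 3.44×10¹⁰ m.
Flux: S = L/(4πd²) = 1.49×10²⁷/(4π×(3.44×10¹⁰)²) = 1.00×10⁵ W m⁻².
Energy balance: absorbed = emitted ⇒ πR²·S(1−A) = 4πR²·σT_eq⁴, so T_eq⁴ = S(1−A)/(4σ).
T_eq = [1.00×10⁵ × 0.42 / (4 × 5.67×10⁻⁸)]^(1/4) = (1.86×10¹¹)^(1/4) = 656 K.

T_eq ≈ 656 K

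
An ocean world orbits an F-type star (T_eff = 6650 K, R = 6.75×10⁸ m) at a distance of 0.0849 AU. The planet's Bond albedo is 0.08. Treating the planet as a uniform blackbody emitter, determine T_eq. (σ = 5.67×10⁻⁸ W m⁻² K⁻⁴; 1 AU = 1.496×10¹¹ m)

d = 0.0849 AU = 1.27×10¹⁰ m.
L = 4πR_⋆²σT_⋆⁴ = 4π(6.75×10⁸)² × 5.67×10⁻⁸ × (6650)⁴ = 6.35×10²⁶ W.
S = L/(4πd²) = 3.13×10⁵ W m⁻².
Energy balance: absorbed = emitted ⇒ πR²·S(1−A) = 4πR²·σT_eq⁴, so T_eq⁴ = S(1−A)/(4σ).
T_eq = [3.13×10⁵ × 0.92 / (4 × 5.67×10⁻⁸)]^(1/4) = (1.27×10¹²)^(1/4) = 1060 K.

T_eq ≈ 1060 K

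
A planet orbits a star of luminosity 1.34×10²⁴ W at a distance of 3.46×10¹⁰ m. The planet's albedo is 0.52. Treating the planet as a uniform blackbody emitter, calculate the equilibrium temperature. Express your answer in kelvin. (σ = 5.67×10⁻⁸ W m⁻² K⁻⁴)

Flux: S = L/(4πd²) = 1.34×10²⁴/(4π×(3.46×10¹⁰)²) = 89.1 W m⁻².
Energy balance: absorbed = emitted ⇒ πR²·S(1−A) = 4πR²·σT_eq⁴, so T_eq⁴ = S(1−A)/(4σ).
T_eq = [89.1 × 0.48 / (4 × 5.67×10⁻⁸)]^(1/4) = (1.89×10⁸)^(1/4) = 117 K.

T_eq ≈ 117 K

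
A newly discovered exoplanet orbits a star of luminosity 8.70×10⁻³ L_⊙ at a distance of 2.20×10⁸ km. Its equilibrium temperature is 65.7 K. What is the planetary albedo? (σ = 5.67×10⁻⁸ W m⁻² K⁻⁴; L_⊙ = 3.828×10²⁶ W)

A ≈ 0.23

d = 2.20×10⁸ km = 2.20×10¹¹ m.
L = 8.70×10⁻³ × 3.828×10²⁶ = 3.33×10²⁴ W.
Flux: S = L/(4πd²) = 3.33×10²⁴/(4π×(2.20×10¹¹)²) = 5.48 W m⁻².
From T_eq⁴ = S(1−A)/(4σ): 1−A = 4σT_eq⁴/S.
1−A = 4 × 5.67×10⁻⁸ × (65.7)⁴ / 5.48 = 0.772.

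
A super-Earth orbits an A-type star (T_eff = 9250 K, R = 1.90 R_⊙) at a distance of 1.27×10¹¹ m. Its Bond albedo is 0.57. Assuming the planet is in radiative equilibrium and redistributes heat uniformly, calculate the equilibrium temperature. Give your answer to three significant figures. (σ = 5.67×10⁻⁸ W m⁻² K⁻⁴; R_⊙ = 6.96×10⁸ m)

T_eq ≈ 540 K

R_⋆ = 1.90 × 6.96×10⁸ = 1.32×10⁹ m.
L = 4πR_⋆²σT_⋆⁴ = 4π(1.32×10⁹)² × 5.67×10⁻⁸ × (9250)⁴ = 9.12×10²⁷ W.
S = L/(4πd²) = 4.50×10⁴ W m⁻².
Energy balance: absorbed = emitted ⇒ πR²·S(1−A) = 4πR²·σT_eq⁴, so T_eq⁴ = S(1−A)/(4σ).
T_eq = [4.50×10⁴ × 0.43 / (4 × 5.67×10⁻⁸)]^(1/4) = (8.53×10¹⁰)^(1/4) = 540 K.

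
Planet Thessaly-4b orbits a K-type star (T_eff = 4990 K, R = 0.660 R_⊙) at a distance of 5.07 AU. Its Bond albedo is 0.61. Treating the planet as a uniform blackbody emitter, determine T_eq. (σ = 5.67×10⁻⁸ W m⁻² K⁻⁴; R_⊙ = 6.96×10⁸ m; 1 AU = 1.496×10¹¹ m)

R_⋆ = 0.660 × 6.96×10⁸ = 4.59×10⁸ m.
d = 5.07 AU = 7.58×10¹¹ m.
L = 4πR_⋆²σT_⋆⁴ = 4π(4.59×10⁸)² × 5.67×10⁻⁸ × (4990)⁴ = 9.32×10²⁵ W.
S = L/(4πd²) = 12.9 W m⁻².
Energy balance: absorbed = emitted ⇒ πR²·S(1−A) = 4πR²·σT_eq⁴, so T_eq⁴ = S(1−A)/(4σ).
T_eq = [12.9 × 0.39 / (4 × 5.67×10⁻⁸)]^(1/4) = (2.22×10⁷)^(1/4) = 68.6 K.

T_eq ≈ 68.6 K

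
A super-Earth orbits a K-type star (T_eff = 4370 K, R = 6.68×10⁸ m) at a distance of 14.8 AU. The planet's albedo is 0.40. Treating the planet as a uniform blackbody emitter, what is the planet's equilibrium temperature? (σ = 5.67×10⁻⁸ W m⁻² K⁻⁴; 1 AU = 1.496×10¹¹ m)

d = 14.8 AU = 2.21×10¹² m.
L = 4πR_⋆²σT_⋆⁴ = 4π(6.68×10⁸)² × 5.67×10⁻⁸ × (4370)⁴ = 1.16×10²⁶ W.
S = L/(4πd²) = 1.88 W m⁻².
Energy balance: absorbed = emitted ⇒ πR²·S(1−A) = 4πR²·σT_eq⁴, so T_eq⁴ = S(1−A)/(4σ).
T_eq = [1.88 × 0.60 / (4 × 5.67×10⁻⁸)]^(1/4) = (4.98×10⁶)^(1/4) = 47.2 K.

T_eq ≈ 47.2 K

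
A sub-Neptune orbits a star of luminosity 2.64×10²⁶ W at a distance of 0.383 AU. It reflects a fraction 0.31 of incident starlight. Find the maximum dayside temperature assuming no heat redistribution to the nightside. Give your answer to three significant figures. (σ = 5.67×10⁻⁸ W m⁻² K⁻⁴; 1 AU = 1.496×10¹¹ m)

T_ss ≈ 528 K

d = 0.383 AU = 5.73×10¹⁰ m.
Flux: S = L/(4πd²) = 2.64×10²⁶/(4π×(5.73×10¹⁰)²) = 6400 W m⁻².
With no redistribution each surface element balances locally: S(1−A) = σT⁴.
T = [6400 × 0.69 / 5.67×10⁻⁸]^(1/4) = (7.79×10¹⁰)^(1/4) = 528 K.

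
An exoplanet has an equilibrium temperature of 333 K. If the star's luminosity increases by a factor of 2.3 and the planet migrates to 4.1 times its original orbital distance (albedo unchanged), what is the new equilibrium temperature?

T_eq ≈ 203 K

T_eq ∝ L^(1/4) · d^(−1/2).
T′ = 333 × 2.3^(1/4) / 4.1^(1/2) = 203 K.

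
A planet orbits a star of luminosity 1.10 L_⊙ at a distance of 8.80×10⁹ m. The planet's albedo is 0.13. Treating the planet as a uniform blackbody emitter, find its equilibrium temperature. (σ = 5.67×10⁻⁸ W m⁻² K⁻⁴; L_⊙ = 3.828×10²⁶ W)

T_eq ≈ 1140 K

L = 1.10 × 3.828×10²⁶ = 4.21×10²⁶ W.
Flux: S = L/(4πd²) = 4.21×10²⁶/(4π×(8.80×10⁹)²) = 4.33×10⁵ W m⁻².
Energy balance: absorbed = emitted ⇒ πR²·S(1−A) = 4πR²·σT_eq⁴, so T_eq⁴ = S(1−A)/(4σ).
T_eq = [4.33×10⁵ × 0.87 / (4 × 5.67×10⁻⁸)]^(1/4) = (1.66×10¹²)^(1/4) = 1140 K.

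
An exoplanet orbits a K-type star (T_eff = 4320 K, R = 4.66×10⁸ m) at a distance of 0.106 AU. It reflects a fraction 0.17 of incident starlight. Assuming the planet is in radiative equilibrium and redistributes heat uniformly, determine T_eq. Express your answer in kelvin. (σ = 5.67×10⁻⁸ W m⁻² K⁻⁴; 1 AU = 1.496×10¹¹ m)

d = 0.106 AU = 1.59×10¹⁰ m.
L = 4πR_⋆²σT_⋆⁴ = 4π(4.66×10⁸)² × 5.67×10⁻⁸ × (4320)⁴ = 5.39×10²⁵ W.
S = L/(4πd²) = 1.71×10⁴ W m⁻².
Energy balance: absorbed = emitted ⇒ πR²·S(1−A) = 4πR²·σT_eq⁴, so T_eq⁴ = S(1−A)/(4σ).
T_eq = [1.71×10⁴ × 0.83 / (4 × 5.67×10⁻⁸)]^(1/4) = (6.24×10¹⁰)^(1/4) = 500 K.

T_eq ≈ 500 K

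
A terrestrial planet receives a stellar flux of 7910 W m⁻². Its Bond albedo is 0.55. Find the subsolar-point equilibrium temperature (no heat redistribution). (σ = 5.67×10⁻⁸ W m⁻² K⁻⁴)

At the subsolar point the surface absorbs S(1−A) and emits σT⁴ per unit area — no factor of 4, since only the local patch is in balance.
T = [7910 × 0.45 / 5.67×10⁻⁸]^(1/4) = (6.28×10¹⁰)^(1/4) = 501 K.

T_ss ≈ 501 K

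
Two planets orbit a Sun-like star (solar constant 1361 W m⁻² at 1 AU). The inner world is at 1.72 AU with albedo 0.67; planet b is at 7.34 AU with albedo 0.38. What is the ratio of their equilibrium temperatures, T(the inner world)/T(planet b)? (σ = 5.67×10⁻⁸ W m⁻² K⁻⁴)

T₁/T₂ ≈ 1.764

T_eq = [S₀(1−A)/(4σd²)]^(1/4), so T ∝ (1−A)^(1/4) / √d.
T₁ = [1361×0.33/(4×5.67×10⁻⁸×1.72²)]^(1/4) = 160.85 K.
T₂ = [1361×0.62/(4×5.67×10⁻⁸×7.34²)]^(1/4) = 91.16 K.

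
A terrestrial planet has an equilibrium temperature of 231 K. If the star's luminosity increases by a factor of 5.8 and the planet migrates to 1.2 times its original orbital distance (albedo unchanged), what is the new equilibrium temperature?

T_eq ∝ L^(1/4) · d^(−1/2).
T′ = 231 × 5.8^(1/4) / 1.2^(1/2) = 327 K.

T_eq ≈ 327 K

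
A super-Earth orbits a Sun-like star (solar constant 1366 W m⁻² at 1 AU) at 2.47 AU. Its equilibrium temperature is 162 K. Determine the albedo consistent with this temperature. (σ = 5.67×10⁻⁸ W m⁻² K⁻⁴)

A ≈ 0.30

Flux at 2.47 AU: S = 1366/2.47² = 224 W m⁻².
From T_eq⁴ = S(1−A)/(4σ): 1−A = 4σT_eq⁴/S.
1−A = 4 × 5.67×10⁻⁸ × (162)⁴ / 224 = 0.698.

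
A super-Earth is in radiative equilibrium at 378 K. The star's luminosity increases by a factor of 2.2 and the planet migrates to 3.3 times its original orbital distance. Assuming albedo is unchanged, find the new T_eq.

T_eq ≈ 253 K

T_eq ∝ L^(1/4) · d^(−1/2).
T′ = 378 × 2.2^(1/4) / 3.3^(1/2) = 253 K.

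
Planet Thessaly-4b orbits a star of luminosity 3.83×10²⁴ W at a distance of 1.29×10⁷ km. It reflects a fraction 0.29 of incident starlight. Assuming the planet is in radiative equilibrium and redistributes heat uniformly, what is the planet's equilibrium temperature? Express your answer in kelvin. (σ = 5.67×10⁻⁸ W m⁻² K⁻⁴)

d = 1.29×10⁷ km = 1.29×10¹⁰ m.
Flux: S = L/(4πd²) = 3.83×10²⁴/(4π×(1.29×10¹⁰)²) = 1830 W m⁻².
Energy balance: absorbed = emitted ⇒ πR²·S(1−A) = 4πR²·σT_eq⁴, so T_eq⁴ = S(1−A)/(4σ).
T_eq = [1830 × 0.71 / (4 × 5.67×10⁻⁸)]^(1/4) = (5.73×10⁹)^(1/4) = 275 K.

T_eq ≈ 275 K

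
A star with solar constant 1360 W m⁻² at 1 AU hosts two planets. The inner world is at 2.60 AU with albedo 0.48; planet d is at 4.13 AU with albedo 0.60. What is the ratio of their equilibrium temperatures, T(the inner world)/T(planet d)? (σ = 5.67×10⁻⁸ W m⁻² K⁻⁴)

T_eq = [S₀(1−A)/(4σd²)]^(1/4), so T ∝ (1−A)^(1/4) / √d.
T₁ = [1360×0.52/(4×5.67×10⁻⁸×2.60²)]^(1/4) = 146.55 K.
T₂ = [1360×0.40/(4×5.67×10⁻⁸×4.13²)]^(1/4) = 108.90 K.

T₁/T₂ ≈ 1.346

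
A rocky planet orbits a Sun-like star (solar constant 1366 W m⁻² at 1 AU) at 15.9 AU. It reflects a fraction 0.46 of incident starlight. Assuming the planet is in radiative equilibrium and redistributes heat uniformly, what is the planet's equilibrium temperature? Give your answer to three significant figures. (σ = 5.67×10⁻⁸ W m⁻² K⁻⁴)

Flux at 15.9 AU: S = 1366/15.9² = 5.40 W m⁻².
Energy balance: absorbed = emitted ⇒ πR²·S(1−A) = 4πR²·σT_eq⁴, so T_eq⁴ = S(1−A)/(4σ).
T_eq = [5.40 × 0.54 / (4 × 5.67×10⁻⁸)]^(1/4) = (1.29×10⁷)^(1/4) = 59.9 K.

T_eq ≈ 59.9 K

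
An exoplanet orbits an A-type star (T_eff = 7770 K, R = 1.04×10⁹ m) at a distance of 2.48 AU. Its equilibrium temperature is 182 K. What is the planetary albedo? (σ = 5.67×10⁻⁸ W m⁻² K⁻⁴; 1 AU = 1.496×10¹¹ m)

A ≈ 0.85

d = 2.48 AU = 3.71×10¹¹ m.
L = 4πR_⋆²σT_⋆⁴ = 4π(1.04×10⁹)² × 5.67×10⁻⁸ × (7770)⁴ = 2.81×10²⁷ W.
S = L/(4πd²) = 1620 W m⁻².
From T_eq⁴ = S(1−A)/(4σ): 1−A = 4σT_eq⁴/S.
1−A = 4 × 5.67×10⁻⁸ × (182)⁴ / 1620 = 0.153.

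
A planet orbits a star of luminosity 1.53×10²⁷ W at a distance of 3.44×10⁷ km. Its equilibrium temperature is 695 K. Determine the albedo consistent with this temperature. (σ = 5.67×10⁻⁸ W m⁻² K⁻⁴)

d = 3.44×10⁷ km = 3.44×10¹⁰ m.
Flux: S = L/(4πd²) = 1.53×10²⁷/(4π×(3.44×10¹⁰)²) = 1.03×10⁵ W m⁻².
From T_eq⁴ = S(1−A)/(4σ): 1−A = 4σT_eq⁴/S.
1−A = 4 × 5.67×10⁻⁸ × (695)⁴ / 1.03×10⁵ = 0.514.

A ≈ 0.49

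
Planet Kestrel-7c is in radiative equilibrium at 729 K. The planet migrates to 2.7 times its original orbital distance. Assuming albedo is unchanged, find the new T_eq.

T_eq ∝ L^(1/4) · d^(−1/2).
T′ = 729 / 2.7^(1/2) = 444 K.

T_eq ≈ 444 K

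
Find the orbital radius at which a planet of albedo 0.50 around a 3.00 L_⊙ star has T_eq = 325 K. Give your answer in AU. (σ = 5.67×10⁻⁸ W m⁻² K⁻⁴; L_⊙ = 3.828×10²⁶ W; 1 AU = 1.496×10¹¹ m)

d ≈ 0.898 AU

L = 3.00 × 3.828×10²⁶ = 1.15×10²⁷ W.
From T_eq⁴ = L(1−A)/(16πσd²): d = √[L(1−A)/(16πσT_eq⁴)].
d = √[1.15×10²⁷ × 0.50 / (16π × 5.67×10⁻⁸ × (325)⁴)] = 1.34×10¹¹ m = 0.898 AU.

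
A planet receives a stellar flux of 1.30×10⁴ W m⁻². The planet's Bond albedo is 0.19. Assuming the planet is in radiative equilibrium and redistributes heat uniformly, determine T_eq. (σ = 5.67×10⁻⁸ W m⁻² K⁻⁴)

T_eq ≈ 464 K

Energy balance: absorbed = emitted ⇒ πR²·S(1−A) = 4πR²·σT_eq⁴, so T_eq⁴ = S(1−A)/(4σ).
T_eq = [1.30×10⁴ × 0.81 / (4 × 5.67×10⁻⁸)]^(1/4) = (4.64×10¹⁰)^(1/4) = 464 K.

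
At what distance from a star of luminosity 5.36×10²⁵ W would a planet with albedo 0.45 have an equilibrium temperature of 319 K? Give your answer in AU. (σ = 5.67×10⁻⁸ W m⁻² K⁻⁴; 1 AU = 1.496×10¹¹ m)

d ≈ 0.211 AU

From T_eq⁴ = L(1−A)/(16πσd²): d = √[L(1−A)/(16πσT_eq⁴)].
d = √[5.36×10²⁵ × 0.55 / (16π × 5.67×10⁻⁸ × (319)⁴)] = 3.16×10¹⁰ m = 0.211 AU.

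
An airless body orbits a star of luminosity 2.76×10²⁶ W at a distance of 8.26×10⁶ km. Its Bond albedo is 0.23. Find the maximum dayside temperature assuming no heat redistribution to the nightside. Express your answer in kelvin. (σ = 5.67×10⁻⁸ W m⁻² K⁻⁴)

d = 8.26×10⁶ km = 8.26×10⁹ m.
Flux: S = L/(4πd²) = 2.76×10²⁶/(4π×(8.26×10⁹)²) = 3.22×10⁵ W m⁻².
With no redistribution each surface element balances locally: S(1−A) = σT⁴.
T = [3.22×10⁵ × 0.77 / 5.67×10⁻⁸]^(1/4) = (4.37×10¹²)^(1/4) = 1450 K.

T_ss ≈ 1450 K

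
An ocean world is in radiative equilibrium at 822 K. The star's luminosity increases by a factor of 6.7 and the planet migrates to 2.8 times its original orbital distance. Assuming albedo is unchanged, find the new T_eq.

T_eq ≈ 790 K

T_eq ∝ L^(1/4) · d^(−1/2).
T′ = 822 × 6.7^(1/4) / 2.8^(1/2) = 790 K.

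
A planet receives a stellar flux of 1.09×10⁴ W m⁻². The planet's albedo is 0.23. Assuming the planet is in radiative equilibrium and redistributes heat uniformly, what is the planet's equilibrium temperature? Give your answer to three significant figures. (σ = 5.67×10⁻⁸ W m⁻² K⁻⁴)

Energy balance: absorbed = emitted ⇒ πR²·S(1−A) = 4πR²·σT_eq⁴, so T_eq⁴ = S(1−A)/(4σ).
T_eq = [1.09×10⁴ × 0.77 / (4 × 5.67×10⁻⁸)]^(1/4) = (3.70×10¹⁰)^(1/4) = 439 K.

T_eq ≈ 439 K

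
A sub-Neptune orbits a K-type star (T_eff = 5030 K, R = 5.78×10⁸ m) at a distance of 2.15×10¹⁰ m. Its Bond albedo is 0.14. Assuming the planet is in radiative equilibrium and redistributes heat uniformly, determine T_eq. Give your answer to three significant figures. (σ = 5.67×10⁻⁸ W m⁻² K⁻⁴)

L = 4πR_⋆²σT_⋆⁴ = 4π(5.78×10⁸)² × 5.67×10⁻⁸ × (5030)⁴ = 1.52×10²⁶ W.
S = L/(4πd²) = 2.62×10⁴ W m⁻².
Energy balance: absorbed = emitted ⇒ πR²·S(1−A) = 4πR²·σT_eq⁴, so T_eq⁴ = S(1−A)/(4σ).
T_eq = [2.62×10⁴ × 0.86 / (4 × 5.67×10⁻⁸)]^(1/4) = (9.95×10¹⁰)^(1/4) = 562 K.

T_eq ≈ 562 K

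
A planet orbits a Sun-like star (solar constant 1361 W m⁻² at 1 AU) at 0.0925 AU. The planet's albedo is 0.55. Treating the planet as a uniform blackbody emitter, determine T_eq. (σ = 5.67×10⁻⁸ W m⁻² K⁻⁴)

Flux at 0.0925 AU: S = 1361/0.0925² = 1.59×10⁵ W m⁻².
Energy balance: absorbed = emitted ⇒ πR²·S(1−A) = 4πR²·σT_eq⁴, so T_eq⁴ = S(1−A)/(4σ).
T_eq = [1.59×10⁵ × 0.45 / (4 × 5.67×10⁻⁸)]^(1/4) = (3.16×10¹¹)^(1/4) = 750 K.

T_eq ≈ 750 K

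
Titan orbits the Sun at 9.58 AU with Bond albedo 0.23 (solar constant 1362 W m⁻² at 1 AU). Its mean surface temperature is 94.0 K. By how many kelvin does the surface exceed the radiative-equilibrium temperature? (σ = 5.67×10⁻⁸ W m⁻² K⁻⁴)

S = 1362/9.58² = 14.84 W m⁻².
T_eq = [S(1−A)/(4σ)]^(1/4) = [14.84×0.77/(4×5.67×10⁻⁸)]^(1/4) = 84.3 K.
ΔT = T_surf − T_eq = 94 − 84.3.

ΔT ≈ 9.7 K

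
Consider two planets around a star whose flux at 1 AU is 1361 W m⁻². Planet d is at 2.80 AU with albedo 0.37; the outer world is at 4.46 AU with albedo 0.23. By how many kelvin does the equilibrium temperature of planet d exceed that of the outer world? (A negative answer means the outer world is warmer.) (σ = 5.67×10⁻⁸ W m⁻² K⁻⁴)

ΔT ≈ 24.7 K

T_eq = [S₀(1−A)/(4σd²)]^(1/4), so T ∝ (1−A)^(1/4) / √d.
T₁ = [1361×0.63/(4×5.67×10⁻⁸×2.80²)]^(1/4) = 148.19 K.
T₂ = [1361×0.77/(4×5.67×10⁻⁸×4.46²)]^(1/4) = 123.46 K.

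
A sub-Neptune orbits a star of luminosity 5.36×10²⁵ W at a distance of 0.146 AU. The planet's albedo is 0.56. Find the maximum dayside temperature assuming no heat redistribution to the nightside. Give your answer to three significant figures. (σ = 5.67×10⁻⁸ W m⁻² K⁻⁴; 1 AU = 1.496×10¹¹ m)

d = 0.146 AU = 2.18×10¹⁰ m.
Flux: S = L/(4πd²) = 5.36×10²⁵/(4π×(2.18×10¹⁰)²) = 8940 W m⁻².
With no redistribution each surface element balances locally: S(1−A) = σT⁴.
T = [8940 × 0.44 / 5.67×10⁻⁸]^(1/4) = (6.94×10¹⁰)^(1/4) = 513 K.

T_ss ≈ 513 K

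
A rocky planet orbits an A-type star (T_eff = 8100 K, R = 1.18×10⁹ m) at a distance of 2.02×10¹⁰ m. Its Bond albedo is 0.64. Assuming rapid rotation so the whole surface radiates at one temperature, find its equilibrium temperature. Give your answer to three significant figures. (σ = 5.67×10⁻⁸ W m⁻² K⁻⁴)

L = 4πR_⋆²σT_⋆⁴ = 4π(1.18×10⁹)² × 5.67×10⁻⁸ × (8100)⁴ = 4.27×10²⁷ W.
S = L/(4πd²) = 8.33×10⁵ W m⁻².
Energy balance: absorbed = emitted ⇒ πR²·S(1−A) = 4πR²·σT_eq⁴, so T_eq⁴ = S(1−A)/(4σ).
T_eq = [8.33×10⁵ × 0.36 / (4 × 5.67×10⁻⁸)]^(1/4) = (1.32×10¹²)^(1/4) = 1070 K.

T_eq ≈ 1070 K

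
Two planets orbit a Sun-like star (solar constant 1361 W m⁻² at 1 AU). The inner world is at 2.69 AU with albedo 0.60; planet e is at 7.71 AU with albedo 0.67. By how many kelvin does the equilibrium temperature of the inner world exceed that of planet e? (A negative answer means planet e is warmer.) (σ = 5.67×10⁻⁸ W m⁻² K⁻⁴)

ΔT ≈ 59.0 K

T_eq = [S₀(1−A)/(4σd²)]^(1/4), so T ∝ (1−A)^(1/4) / √d.
T₁ = [1361×0.40/(4×5.67×10⁻⁸×2.69²)]^(1/4) = 134.96 K.
T₂ = [1361×0.33/(4×5.67×10⁻⁸×7.71²)]^(1/4) = 75.97 K.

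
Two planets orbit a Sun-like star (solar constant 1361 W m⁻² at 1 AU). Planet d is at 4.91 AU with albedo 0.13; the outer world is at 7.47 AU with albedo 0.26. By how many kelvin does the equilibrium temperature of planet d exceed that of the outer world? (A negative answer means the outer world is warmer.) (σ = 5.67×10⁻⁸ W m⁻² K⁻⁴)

T_eq = [S₀(1−A)/(4σd²)]^(1/4), so T ∝ (1−A)^(1/4) / √d.
T₁ = [1361×0.87/(4×5.67×10⁻⁸×4.91²)]^(1/4) = 121.31 K.
T₂ = [1361×0.74/(4×5.67×10⁻⁸×7.47²)]^(1/4) = 94.45 K.

ΔT ≈ 26.9 K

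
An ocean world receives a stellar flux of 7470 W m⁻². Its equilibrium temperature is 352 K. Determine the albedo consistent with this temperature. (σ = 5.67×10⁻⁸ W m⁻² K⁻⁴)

From T_eq⁴ = S(1−A)/(4σ): 1−A = 4σT_eq⁴/S.
1−A = 4 × 5.67×10⁻⁸ × (352)⁴ / 7470 = 0.466.

A ≈ 0.53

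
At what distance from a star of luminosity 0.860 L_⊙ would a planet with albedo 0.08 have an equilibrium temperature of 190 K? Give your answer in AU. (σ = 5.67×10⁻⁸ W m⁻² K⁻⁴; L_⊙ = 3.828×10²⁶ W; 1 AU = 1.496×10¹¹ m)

d ≈ 1.91 AU

L = 0.860 × 3.828×10²⁶ = 3.29×10²⁶ W.
From T_eq⁴ = L(1−A)/(16πσd²): d = √[L(1−A)/(16πσT_eq⁴)].
d = √[3.29×10²⁶ × 0.92 / (16π × 5.67×10⁻⁸ × (190)⁴)] = 2.86×10¹¹ m = 1.91 AU.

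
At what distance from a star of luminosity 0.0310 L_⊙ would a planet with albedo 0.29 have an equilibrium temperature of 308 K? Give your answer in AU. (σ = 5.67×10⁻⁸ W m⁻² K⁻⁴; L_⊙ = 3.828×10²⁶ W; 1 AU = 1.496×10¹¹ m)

L = 0.0310 × 3.828×10²⁶ = 1.19×10²⁵ W.
From T_eq⁴ = L(1−A)/(16πσd²): d = √[L(1−A)/(16πσT_eq⁴)].
d = √[1.19×10²⁵ × 0.71 / (16π × 5.67×10⁻⁸ × (308)⁴)] = 1.81×10¹⁰ m = 0.121 AU.

d ≈ 0.121 AU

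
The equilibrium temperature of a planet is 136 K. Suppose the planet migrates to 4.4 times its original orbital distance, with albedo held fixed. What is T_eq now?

T_eq ≈ 64.8 K

T_eq ∝ L^(1/4) · d^(−1/2).
T′ = 136 / 4.4^(1/2) = 64.8 K.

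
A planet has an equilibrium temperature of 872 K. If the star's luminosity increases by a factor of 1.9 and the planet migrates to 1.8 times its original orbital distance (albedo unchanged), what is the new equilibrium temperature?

T_eq ∝ L^(1/4) · d^(−1/2).
T′ = 872 × 1.9^(1/4) / 1.8^(1/2) = 763 K.

T_eq ≈ 763 K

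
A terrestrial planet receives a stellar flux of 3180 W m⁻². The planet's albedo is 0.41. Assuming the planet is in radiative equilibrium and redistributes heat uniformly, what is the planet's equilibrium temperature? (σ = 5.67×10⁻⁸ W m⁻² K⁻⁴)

T_eq ≈ 302 K

Energy balance: absorbed = emitted ⇒ πR²·S(1−A) = 4πR²·σT_eq⁴, so T_eq⁴ = S(1−A)/(4σ).
T_eq = [3180 × 0.59 / (4 × 5.67×10⁻⁸)]^(1/4) = (8.27×10⁹)^(1/4) = 302 K.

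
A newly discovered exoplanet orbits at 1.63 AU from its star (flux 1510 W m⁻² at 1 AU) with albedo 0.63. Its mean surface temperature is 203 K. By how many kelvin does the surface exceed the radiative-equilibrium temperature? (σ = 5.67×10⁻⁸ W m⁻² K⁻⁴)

ΔT ≈ 28.5 K

S = 1510/1.63² = 568.3 W m⁻².
T_eq = [S(1−A)/(4σ)]^(1/4) = [568.3×0.37/(4×5.67×10⁻⁸)]^(1/4) = 174.5 K.
ΔT = T_surf − T_eq = 203 − 174.5.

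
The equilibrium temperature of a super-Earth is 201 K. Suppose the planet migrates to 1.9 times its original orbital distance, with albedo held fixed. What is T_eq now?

T_eq ≈ 146 K

T_eq ∝ L^(1/4) · d^(−1/2).
T′ = 201 / 1.9^(1/2) = 146 K.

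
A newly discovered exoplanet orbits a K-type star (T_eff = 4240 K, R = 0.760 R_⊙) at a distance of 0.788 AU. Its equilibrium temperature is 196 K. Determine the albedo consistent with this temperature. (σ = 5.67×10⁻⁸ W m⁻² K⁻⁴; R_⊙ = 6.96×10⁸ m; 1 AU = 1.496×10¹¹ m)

A ≈ 0.09

R_⋆ = 0.760 × 6.96×10⁸ = 5.29×10⁸ m.
d = 0.788 AU = 1.18×10¹¹ m.
L = 4πR_⋆²σT_⋆⁴ = 4π(5.29×10⁸)² × 5.67×10⁻⁸ × (4240)⁴ = 6.44×10²⁵ W.
S = L/(4πd²) = 369 W m⁻².
From T_eq⁴ = S(1−A)/(4σ): 1−A = 4σT_eq⁴/S.
1−A = 4 × 5.67×10⁻⁸ × (196)⁴ / 369 = 0.907.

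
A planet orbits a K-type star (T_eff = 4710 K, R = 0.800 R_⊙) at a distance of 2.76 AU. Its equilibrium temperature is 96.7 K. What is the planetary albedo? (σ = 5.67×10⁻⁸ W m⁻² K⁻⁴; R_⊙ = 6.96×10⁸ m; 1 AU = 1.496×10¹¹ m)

R_⋆ = 0.800 × 6.96×10⁸ = 5.57×10⁸ m.
d = 2.76 AU = 4.13×10¹¹ m.
L = 4πR_⋆²σT_⋆⁴ = 4π(5.57×10⁸)² × 5.67×10⁻⁸ × (4710)⁴ = 1.09×10²⁶ W.
S = L/(4πd²) = 50.7 W m⁻².
From T_eq⁴ = S(1−A)/(4σ): 1−A = 4σT_eq⁴/S.
1−A = 4 × 5.67×10⁻⁸ × (96.7)⁴ / 50.7 = 0.391.

A ≈ 0.61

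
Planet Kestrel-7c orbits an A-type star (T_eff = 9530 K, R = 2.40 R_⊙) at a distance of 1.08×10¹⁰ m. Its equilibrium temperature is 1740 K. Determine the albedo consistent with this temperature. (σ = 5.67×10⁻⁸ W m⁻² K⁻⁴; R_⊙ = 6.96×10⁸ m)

A ≈ 0.81

R_⋆ = 2.40 × 6.96×10⁸ = 1.67×10⁹ m.
L = 4πR_⋆²σT_⋆⁴ = 4π(1.67×10⁹)² × 5.67×10⁻⁸ × (9530)⁴ = 1.64×10²⁸ W.
S = L/(4πd²) = 1.12×10⁷ W m⁻².
From T_eq⁴ = S(1−A)/(4σ): 1−A = 4σT_eq⁴/S.
1−A = 4 × 5.67×10⁻⁸ × (1740)⁴ / 1.12×10⁷ = 0.186.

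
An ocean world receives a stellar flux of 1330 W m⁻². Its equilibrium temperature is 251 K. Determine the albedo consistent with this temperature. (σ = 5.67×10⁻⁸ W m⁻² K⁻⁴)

A ≈ 0.32

From T_eq⁴ = S(1−A)/(4σ): 1−A = 4σT_eq⁴/S.
1−A = 4 × 5.67×10⁻⁸ × (251)⁴ / 1330 = 0.677.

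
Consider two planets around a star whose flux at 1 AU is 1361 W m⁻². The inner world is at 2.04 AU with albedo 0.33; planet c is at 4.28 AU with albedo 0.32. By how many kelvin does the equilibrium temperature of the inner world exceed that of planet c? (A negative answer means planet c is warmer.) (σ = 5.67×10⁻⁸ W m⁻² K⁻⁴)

ΔT ≈ 54.1 K

T_eq = [S₀(1−A)/(4σd²)]^(1/4), so T ∝ (1−A)^(1/4) / √d.
T₁ = [1361×0.67/(4×5.67×10⁻⁸×2.04²)]^(1/4) = 176.30 K.
T₂ = [1361×0.68/(4×5.67×10⁻⁸×4.28²)]^(1/4) = 122.17 K.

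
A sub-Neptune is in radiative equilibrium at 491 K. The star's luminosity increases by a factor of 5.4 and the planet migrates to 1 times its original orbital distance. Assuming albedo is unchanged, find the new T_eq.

T_eq ∝ L^(1/4) · d^(−1/2).
T′ = 491 × 5.4^(1/4) / 1^(1/2) = 748 K.

T_eq ≈ 748 K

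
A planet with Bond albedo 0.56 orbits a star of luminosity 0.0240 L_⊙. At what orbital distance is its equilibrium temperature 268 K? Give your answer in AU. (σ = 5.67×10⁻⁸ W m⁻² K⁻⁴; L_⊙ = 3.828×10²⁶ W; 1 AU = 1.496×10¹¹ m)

d ≈ 0.111 AU

L = 0.0240 × 3.828×10²⁶ = 9.19×10²⁴ W.
From T_eq⁴ = L(1−A)/(16πσd²): d = √[L(1−A)/(16πσT_eq⁴)].
d = √[9.19×10²⁴ × 0.44 / (16π × 5.67×10⁻⁸ × (268)⁴)] = 1.66×10¹⁰ m = 0.111 AU.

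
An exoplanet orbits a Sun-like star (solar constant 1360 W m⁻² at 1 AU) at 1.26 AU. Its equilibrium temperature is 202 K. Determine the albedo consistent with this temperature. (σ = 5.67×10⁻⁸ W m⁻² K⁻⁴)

Flux at 1.26 AU: S = 1360/1.26² = 857 W m⁻².
From T_eq⁴ = S(1−A)/(4σ): 1−A = 4σT_eq⁴/S.
1−A = 4 × 5.67×10⁻⁸ × (202)⁴ / 857 = 0.441.

A ≈ 0.56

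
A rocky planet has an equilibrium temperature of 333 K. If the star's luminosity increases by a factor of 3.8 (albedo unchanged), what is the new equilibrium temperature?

T_eq ∝ L^(1/4) · d^(−1/2).
T′ = 333 × 3.8^(1/4) = 465 K.

T_eq ≈ 465 K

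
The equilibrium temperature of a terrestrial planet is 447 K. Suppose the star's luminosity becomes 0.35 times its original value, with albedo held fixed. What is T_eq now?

T_eq ≈ 344 K

T_eq ∝ L^(1/4) · d^(−1/2).
T′ = 447 × 0.35^(1/4) = 344 K.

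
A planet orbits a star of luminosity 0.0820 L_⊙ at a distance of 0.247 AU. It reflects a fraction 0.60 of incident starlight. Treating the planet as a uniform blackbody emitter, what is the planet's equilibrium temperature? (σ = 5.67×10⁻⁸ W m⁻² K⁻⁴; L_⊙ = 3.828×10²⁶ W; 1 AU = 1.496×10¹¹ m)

T_eq ≈ 238 K

d = 0.247 AU = 3.70×10¹⁰ m.
L = 0.0820 × 3.828×10²⁶ = 3.14×10²⁵ W.
Flux: S = L/(4πd²) = 3.14×10²⁵/(4π×(3.70×10¹⁰)²) = 1830 W m⁻².
Energy balance: absorbed = emitted ⇒ πR²·S(1−A) = 4πR²·σT_eq⁴, so T_eq⁴ = S(1−A)/(4σ).
T_eq = [1830 × 0.40 / (4 × 5.67×10⁻⁸)]^(1/4) = (3.23×10⁹)^(1/4) = 238 K.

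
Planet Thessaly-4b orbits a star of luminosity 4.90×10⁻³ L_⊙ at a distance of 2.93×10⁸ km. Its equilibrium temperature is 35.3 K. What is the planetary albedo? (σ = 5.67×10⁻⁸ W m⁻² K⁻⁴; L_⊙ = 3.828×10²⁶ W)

d = 2.93×10⁸ km = 2.93×10¹¹ m.
L = 4.90×10⁻³ × 3.828×10²⁶ = 1.88×10²⁴ W.
Flux: S = L/(4πd²) = 1.88×10²⁴/(4π×(2.93×10¹¹)²) = 1.74 W m⁻².
From T_eq⁴ = S(1−A)/(4σ): 1−A = 4σT_eq⁴/S.
1−A = 4 × 5.67×10⁻⁸ × (35.3)⁴ / 1.74 = 0.203.

A ≈ 0.80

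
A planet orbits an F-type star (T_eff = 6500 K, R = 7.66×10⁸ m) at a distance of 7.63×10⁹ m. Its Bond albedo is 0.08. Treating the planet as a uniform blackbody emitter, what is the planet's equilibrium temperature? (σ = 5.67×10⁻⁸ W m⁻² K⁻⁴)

L = 4πR_⋆²σT_⋆⁴ = 4π(7.66×10⁸)² × 5.67×10⁻⁸ × (6500)⁴ = 7.46×10²⁶ W.
S = L/(4πd²) = 1.02×10⁶ W m⁻².
Energy balance: absorbed = emitted ⇒ πR²·S(1−A) = 4πR²·σT_eq⁴, so T_eq⁴ = S(1−A)/(4σ).
T_eq = [1.02×10⁶ × 0.92 / (4 × 5.67×10⁻⁸)]^(1/4) = (4.14×10¹²)^(1/4) = 1430 K.

T_eq ≈ 1430 K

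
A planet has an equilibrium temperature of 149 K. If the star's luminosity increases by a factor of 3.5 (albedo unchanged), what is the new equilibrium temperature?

T_eq ≈ 204 K

T_eq ∝ L^(1/4) · d^(−1/2).
T′ = 149 × 3.5^(1/4) = 204 K.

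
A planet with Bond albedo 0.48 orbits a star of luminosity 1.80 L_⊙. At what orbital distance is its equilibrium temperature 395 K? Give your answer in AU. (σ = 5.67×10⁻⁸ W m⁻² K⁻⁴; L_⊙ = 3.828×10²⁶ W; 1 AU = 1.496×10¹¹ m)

d ≈ 0.480 AU

L = 1.80 × 3.828×10²⁶ = 6.89×10²⁶ W.
From T_eq⁴ = L(1−A)/(16πσd²): d = √[L(1−A)/(16πσT_eq⁴)].
d = √[6.89×10²⁶ × 0.52 / (16π × 5.67×10⁻⁸ × (395)⁴)] = 7.19×10¹⁰ m = 0.480 AU.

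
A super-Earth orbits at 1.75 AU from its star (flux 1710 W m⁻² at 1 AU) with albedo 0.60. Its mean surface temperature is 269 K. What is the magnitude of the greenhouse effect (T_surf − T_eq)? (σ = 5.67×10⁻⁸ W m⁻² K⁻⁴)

ΔT ≈ 91.9 K

S = 1710/1.75² = 558.4 W m⁻².
T_eq = [S(1−A)/(4σ)]^(1/4) = [558.4×0.40/(4×5.67×10⁻⁸)]^(1/4) = 177.1 K.
ΔT = T_surf − T_eq = 269 − 177.1.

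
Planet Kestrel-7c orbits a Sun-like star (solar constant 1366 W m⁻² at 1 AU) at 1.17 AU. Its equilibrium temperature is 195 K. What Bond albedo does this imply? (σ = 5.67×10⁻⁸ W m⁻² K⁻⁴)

A ≈ 0.67

Flux at 1.17 AU: S = 1366/1.17² = 998 W m⁻².
From T_eq⁴ = S(1−A)/(4σ): 1−A = 4σT_eq⁴/S.
1−A = 4 × 5.67×10⁻⁸ × (195)⁴ / 998 = 0.329.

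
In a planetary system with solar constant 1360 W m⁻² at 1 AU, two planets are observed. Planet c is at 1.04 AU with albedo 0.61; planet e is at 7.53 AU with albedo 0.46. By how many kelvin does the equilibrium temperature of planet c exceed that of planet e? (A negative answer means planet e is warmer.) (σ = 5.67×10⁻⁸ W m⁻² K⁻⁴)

ΔT ≈ 128.7 K

T_eq = [S₀(1−A)/(4σd²)]^(1/4), so T ∝ (1−A)^(1/4) / √d.
T₁ = [1360×0.39/(4×5.67×10⁻⁸×1.04²)]^(1/4) = 215.64 K.
T₂ = [1360×0.54/(4×5.67×10⁻⁸×7.53²)]^(1/4) = 86.93 K.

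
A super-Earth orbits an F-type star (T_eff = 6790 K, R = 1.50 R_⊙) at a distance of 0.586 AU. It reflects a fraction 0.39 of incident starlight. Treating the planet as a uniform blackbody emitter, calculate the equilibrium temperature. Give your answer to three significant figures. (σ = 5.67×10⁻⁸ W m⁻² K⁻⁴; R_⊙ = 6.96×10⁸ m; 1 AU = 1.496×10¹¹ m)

T_eq ≈ 463 K

R_⋆ = 1.50 × 6.96×10⁸ = 1.04×10⁹ m.
d = 0.586 AU = 8.77×10¹⁰ m.
L = 4πR_⋆²σT_⋆⁴ = 4π(1.04×10⁹)² × 5.67×10⁻⁸ × (6790)⁴ = 1.65×10²⁷ W.
S = L/(4πd²) = 1.71×10⁴ W m⁻².
Energy balance: absorbed = emitted ⇒ πR²·S(1−A) = 4πR²·σT_eq⁴, so T_eq⁴ = S(1−A)/(4σ).
T_eq = [1.71×10⁴ × 0.61 / (4 × 5.67×10⁻⁸)]^(1/4) = (4.60×10¹⁰)^(1/4) = 463 K.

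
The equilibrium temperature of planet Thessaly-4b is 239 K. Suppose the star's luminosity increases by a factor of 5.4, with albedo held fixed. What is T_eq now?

T_eq ∝ L^(1/4) · d^(−1/2).
T′ = 239 × 5.4^(1/4) = 364 K.

T_eq ≈ 364 K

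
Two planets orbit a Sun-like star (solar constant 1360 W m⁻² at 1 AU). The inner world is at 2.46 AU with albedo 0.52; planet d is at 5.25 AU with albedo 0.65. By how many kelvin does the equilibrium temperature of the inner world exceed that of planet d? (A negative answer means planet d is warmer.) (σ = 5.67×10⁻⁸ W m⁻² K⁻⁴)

ΔT ≈ 54.3 K

T_eq = [S₀(1−A)/(4σd²)]^(1/4), so T ∝ (1−A)^(1/4) / √d.
T₁ = [1360×0.48/(4×5.67×10⁻⁸×2.46²)]^(1/4) = 147.68 K.
T₂ = [1360×0.35/(4×5.67×10⁻⁸×5.25²)]^(1/4) = 93.41 K.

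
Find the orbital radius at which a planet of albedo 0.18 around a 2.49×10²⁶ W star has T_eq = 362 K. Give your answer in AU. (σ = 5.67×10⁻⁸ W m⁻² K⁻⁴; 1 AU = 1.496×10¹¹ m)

From T_eq⁴ = L(1−A)/(16πσd²): d = √[L(1−A)/(16πσT_eq⁴)].
d = √[2.49×10²⁶ × 0.82 / (16π × 5.67×10⁻⁸ × (362)⁴)] = 6.46×10¹⁰ m = 0.432 AU.

d ≈ 0.432 AU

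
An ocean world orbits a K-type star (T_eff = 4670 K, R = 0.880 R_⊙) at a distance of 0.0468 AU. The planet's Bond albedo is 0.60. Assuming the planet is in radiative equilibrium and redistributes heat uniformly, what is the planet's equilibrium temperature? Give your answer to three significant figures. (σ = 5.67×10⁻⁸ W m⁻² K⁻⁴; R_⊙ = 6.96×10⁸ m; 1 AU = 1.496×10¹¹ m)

T_eq ≈ 777 K

R_⋆ = 0.880 × 6.96×10⁸ = 6.12×10⁸ m.
d = 0.0468 AU = 7.00×10⁹ m.
L = 4πR_⋆²σT_⋆⁴ = 4π(6.12×10⁸)² × 5.67×10⁻⁸ × (4670)⁴ = 1.27×10²⁶ W.
S = L/(4πd²) = 2.06×10⁵ W m⁻².
Energy balance: absorbed = emitted ⇒ πR²·S(1−A) = 4πR²·σT_eq⁴, so T_eq⁴ = S(1−A)/(4σ).
T_eq = [2.06×10⁵ × 0.40 / (4 × 5.67×10⁻⁸)]^(1/4) = (3.64×10¹¹)^(1/4) = 777 K.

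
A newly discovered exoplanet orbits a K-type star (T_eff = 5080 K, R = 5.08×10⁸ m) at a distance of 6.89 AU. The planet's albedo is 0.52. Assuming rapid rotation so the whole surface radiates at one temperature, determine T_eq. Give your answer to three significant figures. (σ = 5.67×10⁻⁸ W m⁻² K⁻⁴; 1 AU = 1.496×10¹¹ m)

d = 6.89 AU = 1.03×10¹² m.
L = 4πR_⋆²σT_⋆⁴ = 4π(5.08×10⁸)² × 5.67×10⁻⁸ × (5080)⁴ = 1.22×10²⁶ W.
S = L/(4πd²) = 9.17 W m⁻².
Energy balance: absorbed = emitted ⇒ πR²·S(1−A) = 4πR²·σT_eq⁴, so T_eq⁴ = S(1−A)/(4σ).
T_eq = [9.17 × 0.48 / (4 × 5.67×10⁻⁸)]^(1/4) = (1.94×10⁷)^(1/4) = 66.4 K.

T_eq ≈ 66.4 K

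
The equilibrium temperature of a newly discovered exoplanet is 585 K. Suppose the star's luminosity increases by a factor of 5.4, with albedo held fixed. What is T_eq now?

T_eq ≈ 892 K

T_eq ∝ L^(1/4) · d^(−1/2).
T′ = 585 × 5.4^(1/4) = 892 K.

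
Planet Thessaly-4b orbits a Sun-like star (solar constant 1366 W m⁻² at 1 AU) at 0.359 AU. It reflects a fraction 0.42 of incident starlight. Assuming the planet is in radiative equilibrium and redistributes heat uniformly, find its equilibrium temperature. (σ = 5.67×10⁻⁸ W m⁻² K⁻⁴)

Flux at 0.359 AU: S = 1366/0.359² = 1.06×10⁴ W m⁻².
Energy balance: absorbed = emitted ⇒ πR²·S(1−A) = 4πR²·σT_eq⁴, so T_eq⁴ = S(1−A)/(4σ).
T_eq = [1.06×10⁴ × 0.58 / (4 × 5.67×10⁻⁸)]^(1/4) = (2.71×10¹⁰)^(1/4) = 406 K.

T_eq ≈ 406 K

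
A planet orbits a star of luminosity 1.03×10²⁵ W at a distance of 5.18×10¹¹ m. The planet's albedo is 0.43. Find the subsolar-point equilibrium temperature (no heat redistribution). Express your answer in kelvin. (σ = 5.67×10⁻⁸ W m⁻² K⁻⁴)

T_ss ≈ 74.4 K

Flux: S = L/(4πd²) = 1.03×10²⁵/(4π×(5.18×10¹¹)²) = 3.05 W m⁻².
At the subsolar point the surface absorbs S(1−A) and emits σT⁴ per unit area — no factor of 4, since only the local patch is in balance.
T = [3.05 × 0.57 / 5.67×10⁻⁸]^(1/4) = (3.07×10⁷)^(1/4) = 74.4 K.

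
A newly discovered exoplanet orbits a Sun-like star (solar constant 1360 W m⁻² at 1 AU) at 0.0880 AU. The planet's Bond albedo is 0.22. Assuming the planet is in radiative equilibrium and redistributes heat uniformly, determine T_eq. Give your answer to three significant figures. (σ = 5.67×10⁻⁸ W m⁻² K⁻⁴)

T_eq ≈ 882 K

Flux at 0.0880 AU: S = 1360/0.0880² = 1.76×10⁵ W m⁻².
Energy balance: absorbed = emitted ⇒ πR²·S(1−A) = 4πR²·σT_eq⁴, so T_eq⁴ = S(1−A)/(4σ).
T_eq = [1.76×10⁵ × 0.78 / (4 × 5.67×10⁻⁸)]^(1/4) = (6.04×10¹¹)^(1/4) = 882 K.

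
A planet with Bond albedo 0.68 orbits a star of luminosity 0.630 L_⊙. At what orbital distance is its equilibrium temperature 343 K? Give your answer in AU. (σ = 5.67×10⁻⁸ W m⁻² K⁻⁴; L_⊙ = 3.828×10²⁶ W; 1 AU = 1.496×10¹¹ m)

d ≈ 0.296 AU

L = 0.630 × 3.828×10²⁶ = 2.41×10²⁶ W.
From T_eq⁴ = L(1−A)/(16πσd²): d = √[L(1−A)/(16πσT_eq⁴)].
d = √[2.41×10²⁶ × 0.32 / (16π × 5.67×10⁻⁸ × (343)⁴)] = 4.42×10¹⁰ m = 0.296 AU.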